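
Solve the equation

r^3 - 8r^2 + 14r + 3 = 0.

Possible rational roots are divisors of 3. Testing r = 3 gives 0, so (r - 3) is a factor.
Divide: r^3 - 8r^2 + 14r + 3 = (r - 3)(r^2 - 5r - 1).
Apply the quadratic formula to r^2 - 5r - 1 = 0: r = (5 +/- sqrt(29))/2, i.e. r ~= 5.1926 or r ~= -0.1926.

r = -0.1926 or r = 3 or r = 5.1926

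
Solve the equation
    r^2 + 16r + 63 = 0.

Factor: (r + 9)(r + 7) = 0.
So r = -9 or r = -7.

r = -9 or r = -7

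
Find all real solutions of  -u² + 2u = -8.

Bring every term to one side: -u² + 2u + 8 = 0.
Factor: -1(u + 2)(u - 4) = 0.
So u = -2 or u = 4.

u = -2 or u = 4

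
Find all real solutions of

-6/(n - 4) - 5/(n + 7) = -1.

n = -4.124 or n = 12.124

Multiply both sides by (n - 4)(n + 7):
-6(n + 7) - 5(n - 4) = -(n - 4)(n + 7).
Expand and collect terms: -n^2 + 8n + 50 = 0.
By the quadratic formula, n = (-8 +/- sqrt(264)) / -2, so n ~= -4.124 or n ~= 12.124.
Neither value makes a denominator zero (n != 4, n != -7), so both are valid.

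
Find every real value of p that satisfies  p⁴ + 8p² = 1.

p = -0.3509 or p = 0.3509

Let u = p². The equation becomes u² + 8u - 1 = 0.
By the quadratic formula, u = -4 + √(17) or u = -√(17) - 4.
p² = -4 + √(17) gives p = ±√(-4 + √(17)) ≈ ±0.3509.
p² = -√(17) - 4 < 0 has no real solution.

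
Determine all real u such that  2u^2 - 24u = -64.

Bring every term to one side: 2u^2 - 24u + 64 = 0.
Factor: 2(u - 8)(u - 4) = 0.
So u = 8 or u = 4.

u = 4 or u = 8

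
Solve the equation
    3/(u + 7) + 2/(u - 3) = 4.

u = -6.2883 or u = 3.5383

Multiply both sides by (u + 7)(u - 3):
3(u - 3) + 2(u + 7) = 4(u + 7)(u - 3).
Expand and collect terms: 4u² + 11u - 89 = 0.
By the quadratic formula, u = (-11 ± √1545) / 8, so u ≈ 3.5383 or u ≈ -6.2883.
Neither value makes a denominator zero (u ≠ -7, u ≠ 3), so both are valid.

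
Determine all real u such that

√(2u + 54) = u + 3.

Square both sides: 2u + 54 = (u + 3)².
Expand and rearrange: u² + 4u - 45 = 0.
Solving gives u = 5 or u = -9.
Check each candidate in the original equation:
  u = 5: √(64) = 8, while u + 3 = 8 — valid.
  u = -9: √(36) = 6, while u + 3 = -6 — extraneous.

u = 5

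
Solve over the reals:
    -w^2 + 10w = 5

Rearrange to standard form: -w^2 + 10w - 5 = 0.
Discriminant: (10)^2 - 4*(-1)*(-5) = 80.
Quadratic formula: w = (-10 +/- sqrt(80)) / (-2).
So w = 5 - 2*sqrt(5) ~= 0.5279 or w = 2*sqrt(5) + 5 ~= 9.4721.

w = 0.5279 or w = 9.4721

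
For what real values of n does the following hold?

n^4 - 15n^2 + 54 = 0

Let u = n^2. The equation becomes u^2 - 15u + 54 = 0.
Factor: (u - 9)(u - 6) = 0, so u = 9 or u = 6.
n^2 = 9 gives n = +/-3.
n^2 = 6 gives n = +/-sqrt(6) ~= +/-2.4495.

n = -3 or n = -2.4495 or n = 2.4495 or n = 3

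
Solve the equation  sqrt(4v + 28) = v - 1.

Square both sides: 4v + 28 = (v - 1)^2.
Expand and rearrange: v^2 - 6v - 27 = 0.
Solving gives v = 9 or v = -3.
Check each candidate in the original equation:
  v = 9: sqrt(64) = 8, while v - 1 = 8 — valid.
  v = -3: sqrt(16) = 4, while v - 1 = -4 — extraneous.

v = 9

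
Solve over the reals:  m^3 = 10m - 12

m = -3.6458 or m = 1.6458 or m = 2

Rearrange: m^3 - 10m + 12 = 0.
Possible rational roots are divisors of 12. Testing m = 2 gives 0, so (m - 2) is a factor.
Divide: m^3 - 10m + 12 = (m - 2)(m^2 + 2m - 6).
Apply the quadratic formula to m^2 + 2m - 6 = 0: m = (-2 +/- sqrt(28))/2, i.e. m ~= 1.6458 or m ~= -3.6458.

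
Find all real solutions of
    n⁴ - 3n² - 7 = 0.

Let u = n². The equation becomes u² - 3u - 7 = 0.
By the quadratic formula, u = 3/2 + √(37)/2 or u = 3/2 - √(37)/2.
n² = 3/2 + √(37)/2 gives n = ±√(3/2 + √(37)/2) ≈ ±2.1311.
n² = 3/2 - √(37)/2 < 0 has no real solution.

n = -2.1311 or n = 2.1311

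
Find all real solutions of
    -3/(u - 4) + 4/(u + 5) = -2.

u = -6.7552 or u = 5.2552

Multiply both sides by (u - 4)(u + 5):
-3(u + 5) + 4(u - 4) = -2(u - 4)(u + 5).
Expand and collect terms: -2u^2 - 3u + 71 = 0.
By the quadratic formula, u = (3 +/- sqrt(577)) / -4, so u ~= -6.7552 or u ~= 5.2552.
Neither value makes a denominator zero (u != 4, u != -5), so both are valid.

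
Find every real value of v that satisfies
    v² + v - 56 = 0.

Factor: (v + 8)(v - 7) = 0.
So v = -8 or v = 7.

v = -8 or v = 7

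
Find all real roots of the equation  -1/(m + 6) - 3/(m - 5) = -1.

m = -5.2268 or m = 8.2268

Multiply both sides by (m + 6)(m - 5):
-(m - 5) - 3(m + 6) = -(m + 6)(m - 5).
Expand and collect terms: -m² + 3m + 43 = 0.
By the quadratic formula, m = (-3 ± √181) / -2, so m ≈ -5.2268 or m ≈ 8.2268.
Neither value makes a denominator zero (m ≠ -6, m ≠ 5), so both are valid.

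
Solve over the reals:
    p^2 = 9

p = -3 or p = 3

Bring every term to one side: p^2 - 9 = 0.
Factor: (p - 3)(p + 3) = 0.
So p = 3 or p = -3.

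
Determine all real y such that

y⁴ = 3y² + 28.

y = -2.6458 or y = 2.6458

Let u = y². The equation becomes u² - 3u - 28 = 0.
Factor: (u + 4)(u - 7) = 0, so u = -4 or u = 7.
y² = -4 < 0 has no real solution.
y² = 7 gives y = ±√(7) ≈ ±2.6458.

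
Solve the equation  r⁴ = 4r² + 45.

Let u = r². The equation becomes u² - 4u - 45 = 0.
Factor: (u + 5)(u - 9) = 0, so u = -5 or u = 9.
r² = -5 < 0 has no real solution.
r² = 9 gives r = ±3.

r = -3 or r = 3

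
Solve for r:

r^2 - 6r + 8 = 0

r = 2 or r = 4

Factor: (r - 2)(r - 4) = 0.
So r = 2 or r = 4.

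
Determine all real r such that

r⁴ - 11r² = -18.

Let u = r². The equation becomes u² - 11u + 18 = 0.
Factor: (u - 2)(u - 9) = 0, so u = 2 or u = 9.
r² = 2 gives r = ±√(2) ≈ ±1.4142.
r² = 9 gives r = ±3.

r = -3 or r = -1.4142 or r = 1.4142 or r = 3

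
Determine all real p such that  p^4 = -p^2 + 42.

Let u = p^2. The equation becomes u^2 + u - 42 = 0.
Factor: (u - 6)(u + 7) = 0, so u = 6 or u = -7.
p^2 = 6 gives p = +/-sqrt(6) ~= +/-2.4495.
p^2 = -7 < 0 has no real solution.

p = -2.4495 or p = 2.4495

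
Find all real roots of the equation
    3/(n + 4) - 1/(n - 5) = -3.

n = -4.9676 or n = 5.301

Multiply both sides by (n + 4)(n - 5):
3(n - 5) - (n + 4) = -3(n + 4)(n - 5).
Expand and collect terms: -3n² + n + 79 = 0.
By the quadratic formula, n = (-1 ± √949) / -6, so n ≈ -4.9676 or n ≈ 5.301.
Neither value makes a denominator zero (n ≠ -4, n ≠ 5), so both are valid.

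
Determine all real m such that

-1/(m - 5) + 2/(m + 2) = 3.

Multiply both sides by (m - 5)(m + 2):
-(m + 2) + 2(m - 5) = 3(m - 5)(m + 2).
Expand and collect terms: 3m² - 10m - 18 = 0.
By the quadratic formula, m = (10 ± √316) / 6, so m ≈ 4.6294 or m ≈ -1.2961.
Neither value makes a denominator zero (m ≠ 5, m ≠ -2), so both are valid.

m = -1.2961 or m = 4.6294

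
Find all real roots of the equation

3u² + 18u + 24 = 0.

u = -4 or u = -2

Factor: 3(u + 2)(u + 4) = 0.
So u = -2 or u = -4.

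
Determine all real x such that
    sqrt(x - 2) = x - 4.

Square both sides: x - 2 = (x - 4)^2.
Expand and rearrange: x^2 - 9x + 18 = 0.
Solving gives x = 6 or x = 3.
Check each candidate in the original equation:
  x = 6: sqrt(4) = 2, while x - 4 = 2 — valid.
  x = 3: sqrt(1) = 1, while x - 4 = -1 — extraneous.

x = 6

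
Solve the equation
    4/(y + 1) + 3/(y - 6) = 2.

Multiply both sides by (y + 1)(y - 6):
4(y - 6) + 3(y + 1) = 2(y + 1)(y - 6).
Expand and collect terms: 2y^2 - 17y + 9 = 0.
By the quadratic formula, y = (17 +/- sqrt(217)) / 4, so y ~= 7.9327 or y ~= 0.5673.
Neither value makes a denominator zero (y != -1, y != 6), so both are valid.

y = 0.5673 or y = 7.9327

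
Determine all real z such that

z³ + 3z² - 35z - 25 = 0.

z = -7.3166 or z = -0.6834 or z = 5

Possible rational roots are divisors of -25. Testing z = 5 gives 0, so (z - 5) is a factor.
Divide: z³ + 3z² - 35z - 25 = (z - 5)(z² + 8z + 5).
Apply the quadratic formula to z² + 8z + 5 = 0: z = (-8 ± √44)/2, i.e. z ≈ -0.6834 or z ≈ -7.3166.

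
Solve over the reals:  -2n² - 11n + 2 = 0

n = -5.6762 or n = 0.1762

Discriminant: (-11)² − 4·(-2)·2 = 137.
Quadratic formula: n = (11 ± √137) / (-4).
So n = -√(137)/4 - 11/4 ≈ -5.6762 or n = -11/4 + √(137)/4 ≈ 0.1762.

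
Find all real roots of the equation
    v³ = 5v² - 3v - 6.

Rearrange: v³ - 5v² + 3v + 6 = 0.
Possible rational roots are divisors of 6. Testing v = 2 gives 0, so (v - 2) is a factor.
Divide: v³ - 5v² + 3v + 6 = (v - 2)(v² - 3v - 3).
Apply the quadratic formula to v² - 3v - 3 = 0: v = (3 ± √21)/2, i.e. v ≈ 3.7913 or v ≈ -0.7913.

v = -0.7913 or v = 2 or v = 3.7913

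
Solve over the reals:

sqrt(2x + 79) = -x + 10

x = 1

Square both sides: 2x + 79 = (-x + 10)^2.
Expand and rearrange: x^2 - 22x + 21 = 0.
Solving gives x = 21 or x = 1.
Check each candidate in the original equation:
  x = 21: sqrt(121) = 11, while -x + 10 = -11 — extraneous.
  x = 1: sqrt(81) = 9, while -x + 10 = 9 — valid.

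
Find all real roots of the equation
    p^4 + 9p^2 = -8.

Let u = p^2. The equation becomes u^2 + 9u + 8 = 0.
Factor: (u + 8)(u + 1) = 0, so u = -8 or u = -1.
p^2 = -8 < 0 has no real solution.
p^2 = -1 < 0 has no real solution.

No real solutions.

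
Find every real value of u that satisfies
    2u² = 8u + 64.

Bring every term to one side: 2u² - 8u - 64 = 0.
Factor: 2(u + 4)(u - 8) = 0.
So u = -4 or u = 8.

u = -4 or u = 8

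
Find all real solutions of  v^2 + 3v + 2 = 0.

Factor: (v + 1)(v + 2) = 0.
So v = -1 or v = -2.

v = -2 or v = -1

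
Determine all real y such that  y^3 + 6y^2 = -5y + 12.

y = -4 or y = -3 or y = 1

Rearrange: y^3 + 6y^2 + 5y - 12 = 0.
Possible rational roots are divisors of -12. Testing y = 1 gives 0, so (y - 1) is a factor.
Divide: y^3 + 6y^2 + 5y - 12 = (y - 1)(y^2 + 7y + 12).
Factor the quadratic: y = -3 or y = -4.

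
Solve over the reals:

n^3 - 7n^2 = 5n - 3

n = -1 or n = 0.3944 or n = 7.6056

Rearrange: n^3 - 7n^2 - 5n + 3 = 0.
Possible rational roots are divisors of 3. Testing n = -1 gives 0, so (n + 1) is a factor.
Divide: n^3 - 7n^2 - 5n + 3 = (n + 1)(n^2 - 8n + 3).
Apply the quadratic formula to n^2 - 8n + 3 = 0: n = (8 +/- sqrt(52))/2, i.e. n ~= 7.6056 or n ~= 0.3944.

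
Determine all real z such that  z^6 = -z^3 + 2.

Let u = z^3. The equation becomes u^2 + u - 2 = 0.
Factor: (u + 2)(u - 1) = 0, so u = -2 or u = 1.
z^3 = -2 gives z = -(2)^(1/3) ~= -1.2599.
z^3 = 1 gives z = 1.

z = -1.2599 or z = 1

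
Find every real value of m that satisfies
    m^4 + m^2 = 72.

m = -2.8284 or m = 2.8284

Let u = m^2. The equation becomes u^2 + u - 72 = 0.
Factor: (u + 9)(u - 8) = 0, so u = -9 or u = 8.
m^2 = -9 < 0 has no real solution.
m^2 = 8 gives m = +/-2*sqrt(2) ~= +/-2.8284.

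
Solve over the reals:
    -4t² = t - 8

t = -1.5447 or t = 1.2947

Rearrange to standard form: -4t² - t + 8 = 0.
Discriminant: (-1)² − 4·(-4)·8 = 129.
Quadratic formula: t = (1 ± √129) / (-8).
So t = -√(129)/8 - 1/8 ≈ -1.5447 or t = -1/8 + √(129)/8 ≈ 1.2947.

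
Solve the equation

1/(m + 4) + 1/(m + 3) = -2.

m = -4.7071 or m = -3.2929

Multiply both sides by (m + 4)(m + 3):
(m + 3) + (m + 4) = -2(m + 4)(m + 3).
Expand and collect terms: -2m² - 16m - 31 = 0.
By the quadratic formula, m = (16 ± √8) / -4, so m ≈ -4.7071 or m ≈ -3.2929.
Neither value makes a denominator zero (m ≠ -4, m ≠ -3), so both are valid.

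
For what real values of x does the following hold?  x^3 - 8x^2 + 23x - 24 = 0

Possible rational roots are divisors of -24. Testing x = 3 gives 0, so (x - 3) is a factor.
Divide: x^3 - 8x^2 + 23x - 24 = (x - 3)(x^2 - 5x + 8).
The quadratic x^2 - 5x + 8 has discriminant -7 < 0, so no further real roots.

x = 3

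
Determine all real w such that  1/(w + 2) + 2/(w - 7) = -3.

Multiply both sides by (w + 2)(w - 7):
(w - 7) + 2(w + 2) = -3(w + 2)(w - 7).
Expand and collect terms: -3w² + 12w + 45 = 0.
By the quadratic formula, w = (-12 ± √684) / -6, so w ≈ -2.3589 or w ≈ 6.3589.
Neither value makes a denominator zero (w ≠ -2, w ≠ 7), so both are valid.

w = -2.3589 or w = 6.3589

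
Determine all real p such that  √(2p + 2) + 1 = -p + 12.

Isolate the radical: √(2p + 2) = -p + 11.
Square both sides: 2p + 2 = (-p + 11)².
Expand and rearrange: p² - 24p + 119 = 0.
Solving gives p = 17 or p = 7.
Check each candidate in the original equation:
  p = 17: √(36) = 6, while -p + 11 = -6 — extraneous.
  p = 7: √(16) = 4, while -p + 11 = 4 — valid.

p = 7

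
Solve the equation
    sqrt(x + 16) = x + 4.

x = 0

Square both sides: x + 16 = (x + 4)^2.
Expand and rearrange: x^2 + 7x = 0.
Solving gives x = 0 or x = -7.
Check each candidate in the original equation:
  x = 0: sqrt(16) = 4, while x + 4 = 4 — valid.
  x = -7: sqrt(9) = 3, while x + 4 = -3 — extraneous.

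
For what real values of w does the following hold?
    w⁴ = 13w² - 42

w = -2.6458 or w = -2.4495 or w = 2.4495 or w = 2.6458

Let u = w². The equation becomes u² - 13u + 42 = 0.
Factor: (u - 7)(u - 6) = 0, so u = 7 or u = 6.
w² = 7 gives w = ±√(7) ≈ ±2.6458.
w² = 6 gives w = ±√(6) ≈ ±2.4495.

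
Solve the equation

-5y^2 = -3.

y = -0.7746 or y = 0.7746

Rearrange to standard form: -5y^2 + 3 = 0.
Discriminant: (0)^2 - 4*(-5)*3 = 60.
Quadratic formula: y = (0 +/- sqrt(60)) / (-10).
So y = -sqrt(15)/5 ~= -0.7746 or y = sqrt(15)/5 ~= 0.7746.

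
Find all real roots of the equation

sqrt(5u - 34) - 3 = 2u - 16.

Isolate the radical: sqrt(5u - 34) = 2u - 13.
Square both sides: 5u - 34 = (2u - 13)^2.
Expand and rearrange: 4u^2 - 57u + 203 = 0.
Solving gives u = 7.25 or u = 7.
Check each candidate in the original equation:
  u = 7.25: sqrt(2.25) = 1.5, while 2u - 13 = 1.5 — valid.
  u = 7: sqrt(1) = 1, while 2u - 13 = 1 — valid.

u = 7 or u = 7.25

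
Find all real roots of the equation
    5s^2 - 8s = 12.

s = -0.9436 or s = 2.5436

Rearrange to standard form: 5s^2 - 8s - 12 = 0.
Discriminant: (-8)^2 - 4*5*(-12) = 304.
Quadratic formula: s = (8 +/- sqrt(304)) / 10.
So s = 4/5 + 2*sqrt(19)/5 ~= 2.5436 or s = 4/5 - 2*sqrt(19)/5 ~= -0.9436.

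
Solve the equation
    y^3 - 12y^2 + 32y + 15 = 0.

y = -0.4051 or y = 5 or y = 7.4051

Possible rational roots are divisors of 15. Testing y = 5 gives 0, so (y - 5) is a factor.
Divide: y^3 - 12y^2 + 32y + 15 = (y - 5)(y^2 - 7y - 3).
Apply the quadratic formula to y^2 - 7y - 3 = 0: y = (7 +/- sqrt(61))/2, i.e. y ~= 7.4051 or y ~= -0.4051.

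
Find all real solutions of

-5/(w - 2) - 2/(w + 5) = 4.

Multiply both sides by (w - 2)(w + 5):
-5(w + 5) - 2(w - 2) = 4(w - 2)(w + 5).
Expand and collect terms: 4w² + 19w - 19 = 0.
By the quadratic formula, w = (-19 ± √665) / 8, so w ≈ 0.8484 or w ≈ -5.5984.
Neither value makes a denominator zero (w ≠ 2, w ≠ -5), so both are valid.

w = -5.5984 or w = 0.8484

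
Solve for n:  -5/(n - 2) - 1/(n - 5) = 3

n = 0.2087 or n = 4.7913

Multiply both sides by (n - 2)(n - 5):
-5(n - 5) - (n - 2) = 3(n - 2)(n - 5).
Expand and collect terms: 3n² - 15n + 3 = 0.
By the quadratic formula, n = (15 ± √189) / 6, so n ≈ 4.7913 or n ≈ 0.2087.
Neither value makes a denominator zero (n ≠ 2, n ≠ 5), so both are valid.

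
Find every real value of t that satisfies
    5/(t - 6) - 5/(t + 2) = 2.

t = -4 or t = 8

Multiply both sides by (t - 6)(t + 2):
5(t + 2) - 5(t - 6) = 2(t - 6)(t + 2).
Expand and collect terms: 2t² - 8t - 64 = 0.
Factor or apply the quadratic formula: t = 8 or t = -4.
Neither value makes a denominator zero (t ≠ 6, t ≠ -2), so both are valid.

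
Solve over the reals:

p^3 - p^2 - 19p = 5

Rearrange: p^3 - p^2 - 19p - 5 = 0.
Possible rational roots are divisors of -5. Testing p = 5 gives 0, so (p - 5) is a factor.
Divide: p^3 - p^2 - 19p - 5 = (p - 5)(p^2 + 4p + 1).
Apply the quadratic formula to p^2 + 4p + 1 = 0: p = (-4 +/- sqrt(12))/2, i.e. p ~= -0.2679 or p ~= -3.7321.

p = -3.7321 or p = -0.2679 or p = 5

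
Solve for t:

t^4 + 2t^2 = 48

t = -2.4495 or t = 2.4495

Let u = t^2. The equation becomes u^2 + 2u - 48 = 0.
Factor: (u + 8)(u - 6) = 0, so u = -8 or u = 6.
t^2 = -8 < 0 has no real solution.
t^2 = 6 gives t = +/-sqrt(6) ~= +/-2.4495.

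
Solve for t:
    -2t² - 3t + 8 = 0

Discriminant: (-3)² − 4·(-2)·8 = 73.
Quadratic formula: t = (3 ± √73) / (-4).
So t = -√(73)/4 - 3/4 ≈ -2.886 or t = -3/4 + √(73)/4 ≈ 1.386.

t = -2.886 or t = 1.386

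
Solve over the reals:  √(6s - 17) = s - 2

s = 3 or s = 7

Square both sides: 6s - 17 = (s - 2)².
Expand and rearrange: s² - 10s + 21 = 0.
Solving gives s = 7 or s = 3.
Check each candidate in the original equation:
  s = 7: √(25) = 5, while s - 2 = 5 — valid.
  s = 3: √(1) = 1, while s - 2 = 1 — valid.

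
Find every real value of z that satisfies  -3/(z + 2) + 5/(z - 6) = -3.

Multiply both sides by (z + 2)(z - 6):
-3(z - 6) + 5(z + 2) = -3(z + 2)(z - 6).
Expand and collect terms: -3z^2 + 10z + 8 = 0.
Factor or apply the quadratic formula: z = -0.6667 or z = 4.
Neither value makes a denominator zero (z != -2, z != 6), so both are valid.

z = -0.6667 or z = 4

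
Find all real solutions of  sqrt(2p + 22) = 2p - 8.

p = 7

Square both sides: 2p + 22 = (2p - 8)^2.
Expand and rearrange: 4p^2 - 34p + 42 = 0.
Solving gives p = 7 or p = 1.5.
Check each candidate in the original equation:
  p = 7: sqrt(36) = 6, while 2p - 8 = 6 — valid.
  p = 1.5: sqrt(25) = 5, while 2p - 8 = -5 — extraneous.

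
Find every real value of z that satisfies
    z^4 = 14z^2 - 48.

Let u = z^2. The equation becomes u^2 - 14u + 48 = 0.
Factor: (u - 8)(u - 6) = 0, so u = 8 or u = 6.
z^2 = 8 gives z = +/-2*sqrt(2) ~= +/-2.8284.
z^2 = 6 gives z = +/-sqrt(6) ~= +/-2.4495.

z = -2.8284 or z = -2.4495 or z = 2.4495 or z = 2.8284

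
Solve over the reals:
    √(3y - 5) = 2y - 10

Square both sides: 3y - 5 = (2y - 10)².
Expand and rearrange: 4y² - 43y + 105 = 0.
Solving gives y = 7 or y = 3.75.
Check each candidate in the original equation:
  y = 7: √(16) = 4, while 2y - 10 = 4 — valid.
  y = 3.75: √(6.25) = 2.5, while 2y - 10 = -2.5 — extraneous.

y = 7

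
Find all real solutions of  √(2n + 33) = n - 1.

Square both sides: 2n + 33 = (n - 1)².
Expand and rearrange: n² - 4n - 32 = 0.
Solving gives n = 8 or n = -4.
Check each candidate in the original equation:
  n = 8: √(49) = 7, while n - 1 = 7 — valid.
  n = -4: √(25) = 5, while n - 1 = -5 — extraneous.

n = 8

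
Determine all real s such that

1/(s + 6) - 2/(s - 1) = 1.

Multiply both sides by (s + 6)(s - 1):
(s - 1) - 2(s + 6) = (s + 6)(s - 1).
Expand and collect terms: s² + 6s + 7 = 0.
By the quadratic formula, s = (-6 ± √8) / 2, so s ≈ -1.5858 or s ≈ -4.4142.
Neither value makes a denominator zero (s ≠ -6, s ≠ 1), so both are valid.

s = -4.4142 or s = -1.5858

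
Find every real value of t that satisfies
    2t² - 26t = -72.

Bring every term to one side: 2t² - 26t + 72 = 0.
Factor: 2(t - 4)(t - 9) = 0.
So t = 4 or t = 9.

t = 4 or t = 9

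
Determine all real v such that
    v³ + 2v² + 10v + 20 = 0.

Possible rational roots are divisors of 20. Testing v = -2 gives 0, so (v + 2) is a factor.
Divide: v³ + 2v² + 10v + 20 = (v + 2)(v² + 10).
The quadratic v² + 10 has discriminant -40 < 0, so no further real roots.

v = -2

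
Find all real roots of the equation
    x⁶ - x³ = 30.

x = -1.71 or x = 1.8171

Let u = x³. The equation becomes u² - u - 30 = 0.
Factor: (u + 5)(u - 6) = 0, so u = -5 or u = 6.
x³ = -5 gives x = -∛(5) ≈ -1.71.
x³ = 6 gives x = ∛(6) ≈ 1.8171.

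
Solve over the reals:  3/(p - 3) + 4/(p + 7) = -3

Multiply both sides by (p - 3)(p + 7):
3(p + 7) + 4(p - 3) = -3(p - 3)(p + 7).
Expand and collect terms: -3p² - 19p + 54 = 0.
By the quadratic formula, p = (19 ± √1009) / -6, so p ≈ -8.4608 or p ≈ 2.1275.
Neither value makes a denominator zero (p ≠ 3, p ≠ -7), so both are valid.

p = -8.4608 or p = 2.1275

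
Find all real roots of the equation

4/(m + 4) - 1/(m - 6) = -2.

m = -5.9195 or m = 6.4195

Multiply both sides by (m + 4)(m - 6):
4(m - 6) - (m + 4) = -2(m + 4)(m - 6).
Expand and collect terms: -2m² + m + 76 = 0.
By the quadratic formula, m = (-1 ± √609) / -4, so m ≈ -5.9195 or m ≈ 6.4195.
Neither value makes a denominator zero (m ≠ -4, m ≠ 6), so both are valid.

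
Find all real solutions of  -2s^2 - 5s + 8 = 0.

Discriminant: (-5)^2 - 4*(-2)*8 = 89.
Quadratic formula: s = (5 +/- sqrt(89)) / (-4).
So s = -sqrt(89)/4 - 5/4 ~= -3.6085 or s = -5/4 + sqrt(89)/4 ~= 1.1085.

s = -3.6085 or s = 1.1085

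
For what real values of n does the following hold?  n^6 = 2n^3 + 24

n = -1.5874 or n = 1.8171

Let u = n^3. The equation becomes u^2 - 2u - 24 = 0.
Factor: (u + 4)(u - 6) = 0, so u = -4 or u = 6.
n^3 = -4 gives n = -(4)^(1/3) ~= -1.5874.
n^3 = 6 gives n = (6)^(1/3) ~= 1.8171.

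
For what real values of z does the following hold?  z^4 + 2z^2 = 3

z = -1 or z = 1

Let u = z^2. The equation becomes u^2 + 2u - 3 = 0.
Factor: (u + 3)(u - 1) = 0, so u = -3 or u = 1.
z^2 = -3 < 0 has no real solution.
z^2 = 1 gives z = +/-1.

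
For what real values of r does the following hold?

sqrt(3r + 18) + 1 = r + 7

Isolate the radical: sqrt(3r + 18) = r + 6.
Square both sides: 3r + 18 = (r + 6)^2.
Expand and rearrange: r^2 + 9r + 18 = 0.
Solving gives r = -3 or r = -6.
Check each candidate in the original equation:
  r = -3: sqrt(9) = 3, while r + 6 = 3 — valid.
  r = -6: sqrt(0) = 0, while r + 6 = 0 — valid.

r = -6 or r = -3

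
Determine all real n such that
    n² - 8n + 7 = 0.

Factor: (n - 7)(n - 1) = 0.
So n = 7 or n = 1.

n = 1 or n = 7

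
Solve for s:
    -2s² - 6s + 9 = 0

Discriminant: (-6)² − 4·(-2)·9 = 108.
Quadratic formula: s = (6 ± √108) / (-4).
So s = -3·√(3)/2 - 3/2 ≈ -4.0981 or s = -3/2 + 3·√(3)/2 ≈ 1.0981.

s = -4.0981 or s = 1.0981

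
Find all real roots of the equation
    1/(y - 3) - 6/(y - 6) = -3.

y = 2.7947 or y = 7.8719

Multiply both sides by (y - 3)(y - 6):
(y - 6) - 6(y - 3) = -3(y - 3)(y - 6).
Expand and collect terms: -3y^2 + 32y - 66 = 0.
By the quadratic formula, y = (-32 +/- sqrt(232)) / -6, so y ~= 2.7947 or y ~= 7.8719.
Neither value makes a denominator zero (y != 3, y != 6), so both are valid.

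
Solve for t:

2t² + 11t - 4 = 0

Discriminant: (11)² − 4·2·(-4) = 153.
Quadratic formula: t = (-11 ± √153) / 4.
So t = -11/4 + 3·√(17)/4 ≈ 0.3423 or t = -3·√(17)/4 - 11/4 ≈ -5.8423.

t = -5.8423 or t = 0.3423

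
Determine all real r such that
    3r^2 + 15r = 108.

r = -9 or r = 4

Bring every term to one side: 3r^2 + 15r - 108 = 0.
Factor: 3(r + 9)(r - 4) = 0.
So r = -9 or r = 4.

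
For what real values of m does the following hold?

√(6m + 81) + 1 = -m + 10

Isolate the radical: √(6m + 81) = -m + 9.
Square both sides: 6m + 81 = (-m + 9)².
Expand and rearrange: m² - 24m = 0.
Solving gives m = 24 or m = 0.
Check each candidate in the original equation:
  m = 24: √(225) = 15, while -m + 9 = -15 — extraneous.
  m = 0: √(81) = 9, while -m + 9 = 9 — valid.

m = 0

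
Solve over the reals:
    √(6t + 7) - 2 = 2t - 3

Isolate the radical: √(6t + 7) = 2t - 1.
Square both sides: 6t + 7 = (2t - 1)².
Expand and rearrange: 4t² - 10t - 6 = 0.
Solving gives t = 3 or t = -0.5.
Check each candidate in the original equation:
  t = 3: √(25) = 5, while 2t - 1 = 5 — valid.
  t = -0.5: √(4) = 2, while 2t - 1 = -2 — extraneous.

t = 3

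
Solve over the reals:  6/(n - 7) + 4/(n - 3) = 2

Multiply both sides by (n - 7)(n - 3):
6(n - 3) + 4(n - 7) = 2(n - 7)(n - 3).
Expand and collect terms: 2n² - 30n + 88 = 0.
Factor or apply the quadratic formula: n = 11 or n = 4.
Neither value makes a denominator zero (n ≠ 7, n ≠ 3), so both are valid.

n = 4 or n = 11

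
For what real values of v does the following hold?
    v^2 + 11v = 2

Rearrange to standard form: v^2 + 11v - 2 = 0.
Discriminant: (11)^2 - 4*1*(-2) = 129.
Quadratic formula: v = (-11 +/- sqrt(129)) / 2.
So v = -11/2 + sqrt(129)/2 ~= 0.1789 or v = -sqrt(129)/2 - 11/2 ~= -11.1789.

v = -11.1789 or v = 0.1789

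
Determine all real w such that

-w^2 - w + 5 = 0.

Discriminant: (-1)^2 - 4*(-1)*5 = 21.
Quadratic formula: w = (1 +/- sqrt(21)) / (-2).
So w = -sqrt(21)/2 - 1/2 ~= -2.7913 or w = -1/2 + sqrt(21)/2 ~= 1.7913.

w = -2.7913 or w = 1.7913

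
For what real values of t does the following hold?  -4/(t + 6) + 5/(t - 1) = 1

Multiply both sides by (t + 6)(t - 1):
-4(t - 1) + 5(t + 6) = (t + 6)(t - 1).
Expand and collect terms: t^2 + 4t - 40 = 0.
By the quadratic formula, t = (-4 +/- sqrt(176)) / 2, so t ~= 4.6332 or t ~= -8.6332.
Neither value makes a denominator zero (t != -6, t != 1), so both are valid.

t = -8.6332 or t = 4.6332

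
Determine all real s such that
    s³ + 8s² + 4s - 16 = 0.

Possible rational roots are divisors of -16. Testing s = -2 gives 0, so (s + 2) is a factor.
Divide: s³ + 8s² + 4s - 16 = (s + 2)(s² + 6s - 8).
Apply the quadratic formula to s² + 6s - 8 = 0: s = (-6 ± √68)/2, i.e. s ≈ 1.1231 or s ≈ -7.1231.

s = -7.1231 or s = -2 or s = 1.1231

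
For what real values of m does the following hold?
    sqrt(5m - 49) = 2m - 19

Square both sides: 5m - 49 = (2m - 19)^2.
Expand and rearrange: 4m^2 - 81m + 410 = 0.
Solving gives m = 10.25 or m = 10.
Check each candidate in the original equation:
  m = 10.25: sqrt(2.25) = 1.5, while 2m - 19 = 1.5 — valid.
  m = 10: sqrt(1) = 1, while 2m - 19 = 1 — valid.

m = 10 or m = 10.25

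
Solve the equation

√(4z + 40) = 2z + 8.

Square both sides: 4z + 40 = (2z + 8)².
Expand and rearrange: 4z² + 28z + 24 = 0.
Solving gives z = -1 or z = -6.
Check each candidate in the original equation:
  z = -1: √(36) = 6, while 2z + 8 = 6 — valid.
  z = -6: √(16) = 4, while 2z + 8 = -4 — extraneous.

z = -1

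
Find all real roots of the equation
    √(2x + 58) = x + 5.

x = 3

Square both sides: 2x + 58 = (x + 5)².
Expand and rearrange: x² + 8x - 33 = 0.
Solving gives x = 3 or x = -11.
Check each candidate in the original equation:
  x = 3: √(64) = 8, while x + 5 = 8 — valid.
  x = -11: √(36) = 6, while x + 5 = -6 — extraneous.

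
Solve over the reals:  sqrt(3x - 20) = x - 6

x = 7 or x = 8

Square both sides: 3x - 20 = (x - 6)^2.
Expand and rearrange: x^2 - 15x + 56 = 0.
Solving gives x = 8 or x = 7.
Check each candidate in the original equation:
  x = 8: sqrt(4) = 2, while x - 6 = 2 — valid.
  x = 7: sqrt(1) = 1, while x - 6 = 1 — valid.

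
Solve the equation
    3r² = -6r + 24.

Bring every term to one side: 3r² + 6r - 24 = 0.
Factor: 3(r - 2)(r + 4) = 0.
So r = 2 or r = -4.

r = -4 or r = 2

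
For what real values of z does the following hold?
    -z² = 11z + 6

z = -10.4244 or z = -0.5756

Rearrange to standard form: -z² - 11z - 6 = 0.
Discriminant: (-11)² − 4·(-1)·(-6) = 97.
Quadratic formula: z = (11 ± √97) / (-2).
So z = -11/2 - √(97)/2 ≈ -10.4244 or z = -11/2 + √(97)/2 ≈ -0.5756.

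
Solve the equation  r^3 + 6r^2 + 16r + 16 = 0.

r = -2

Possible rational roots are divisors of 16. Testing r = -2 gives 0, so (r + 2) is a factor.
Divide: r^3 + 6r^2 + 16r + 16 = (r + 2)(r^2 + 4r + 8).
The quadratic r^2 + 4r + 8 has discriminant -16 < 0, so no further real roots.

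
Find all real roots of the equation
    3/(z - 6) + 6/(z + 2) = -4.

z = -3.6267 or z = 5.3767

Multiply both sides by (z - 6)(z + 2):
3(z + 2) + 6(z - 6) = -4(z - 6)(z + 2).
Expand and collect terms: -4z² + 7z + 78 = 0.
By the quadratic formula, z = (-7 ± √1297) / -8, so z ≈ -3.6267 or z ≈ 5.3767.
Neither value makes a denominator zero (z ≠ 6, z ≠ -2), so both are valid.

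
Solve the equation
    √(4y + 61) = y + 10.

Square both sides: 4y + 61 = (y + 10)².
Expand and rearrange: y² + 16y + 39 = 0.
Solving gives y = -3 or y = -13.
Check each candidate in the original equation:
  y = -3: √(49) = 7, while y + 10 = 7 — valid.
  y = -13: √(9) = 3, while y + 10 = -3 — extraneous.

y = -3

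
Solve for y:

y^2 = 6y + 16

Bring every term to one side: y^2 - 6y - 16 = 0.
Factor: (y + 2)(y - 8) = 0.
So y = -2 or y = 8.

y = -2 or y = 8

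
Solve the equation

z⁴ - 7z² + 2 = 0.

z = -2.5887 or z = -0.5463 or z = 0.5463 or z = 2.5887

Let u = z². The equation becomes u² - 7u + 2 = 0.
By the quadratic formula, u = √(41)/2 + 7/2 or u = 7/2 - √(41)/2.
z² = √(41)/2 + 7/2 gives z = ±√(√(41)/2 + 7/2) ≈ ±2.5887.
z² = 7/2 - √(41)/2 gives z = ±√(7/2 - √(41)/2) ≈ ±0.5463.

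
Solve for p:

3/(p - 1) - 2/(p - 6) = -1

p = -1.3589 or p = 7.3589

Multiply both sides by (p - 1)(p - 6):
3(p - 6) - 2(p - 1) = -(p - 1)(p - 6).
Expand and collect terms: -p^2 + 6p + 10 = 0.
By the quadratic formula, p = (-6 +/- sqrt(76)) / -2, so p ~= -1.3589 or p ~= 7.3589.
Neither value makes a denominator zero (p != 1, p != 6), so both are valid.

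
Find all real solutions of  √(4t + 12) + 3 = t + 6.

t = -3 or t = 1

Isolate the radical: √(4t + 12) = t + 3.
Square both sides: 4t + 12 = (t + 3)².
Expand and rearrange: t² + 2t - 3 = 0.
Solving gives t = 1 or t = -3.
Check each candidate in the original equation:
  t = 1: √(16) = 4, while t + 3 = 4 — valid.
  t = -3: √(0) = 0, while t + 3 = 0 — valid.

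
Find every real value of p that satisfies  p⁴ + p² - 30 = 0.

p = -2.2361 or p = 2.2361

Let u = p². The equation becomes u² + u - 30 = 0.
Factor: (u + 6)(u - 5) = 0, so u = -6 or u = 5.
p² = -6 < 0 has no real solution.
p² = 5 gives p = ±√(5) ≈ ±2.2361.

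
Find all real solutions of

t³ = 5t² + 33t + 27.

t = -3 or t = -1 or t = 9

Rearrange: t³ - 5t² - 33t - 27 = 0.
Possible rational roots are divisors of -27. Testing t = -3 gives 0, so (t + 3) is a factor.
Divide: t³ - 5t² - 33t - 27 = (t + 3)(t² - 8t - 9).
Factor the quadratic: t = 9 or t = -1.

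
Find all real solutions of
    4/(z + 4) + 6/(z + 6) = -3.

z = -8.7749 or z = -4.5585

Multiply both sides by (z + 4)(z + 6):
4(z + 6) + 6(z + 4) = -3(z + 4)(z + 6).
Expand and collect terms: -3z^2 - 40z - 120 = 0.
By the quadratic formula, z = (40 +/- sqrt(160)) / -6, so z ~= -8.7749 or z ~= -4.5585.
Neither value makes a denominator zero (z != -4, z != -6), so both are valid.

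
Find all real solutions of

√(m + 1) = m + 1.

Square both sides: m + 1 = (m + 1)².
Expand and rearrange: m² + m = 0.
Solving gives m = 0 or m = -1.
Check each candidate in the original equation:
  m = 0: √(1) = 1, while m + 1 = 1 — valid.
  m = -1: √(0) = 0, while m + 1 = 0 — valid.

m = -1 or m = 0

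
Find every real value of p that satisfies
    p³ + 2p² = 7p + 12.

Rearrange: p³ + 2p² - 7p - 12 = 0.
Possible rational roots are divisors of -12. Testing p = -3 gives 0, so (p + 3) is a factor.
Divide: p³ + 2p² - 7p - 12 = (p + 3)(p² - p - 4).
Apply the quadratic formula to p² - p - 4 = 0: p = (1 ± √17)/2, i.e. p ≈ 2.5616 or p ≈ -1.5616.

p = -3 or p = -1.5616 or p = 2.5616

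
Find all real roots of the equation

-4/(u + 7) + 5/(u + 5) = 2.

u = -8.1085 or u = -3.3915

Multiply both sides by (u + 7)(u + 5):
-4(u + 5) + 5(u + 7) = 2(u + 7)(u + 5).
Expand and collect terms: 2u² + 23u + 55 = 0.
By the quadratic formula, u = (-23 ± √89) / 4, so u ≈ -3.3915 or u ≈ -8.1085.
Neither value makes a denominator zero (u ≠ -7, u ≠ -5), so both are valid.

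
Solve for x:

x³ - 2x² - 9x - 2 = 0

Possible rational roots are divisors of -2. Testing x = -2 gives 0, so (x + 2) is a factor.
Divide: x³ - 2x² - 9x - 2 = (x + 2)(x² - 4x - 1).
Apply the quadratic formula to x² - 4x - 1 = 0: x = (4 ± √20)/2, i.e. x ≈ 4.2361 or x ≈ -0.2361.

x = -2 or x = -0.2361 or x = 4.2361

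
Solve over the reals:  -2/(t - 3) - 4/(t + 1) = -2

t = 0.4384 or t = 4.5616

Multiply both sides by (t - 3)(t + 1):
-2(t + 1) - 4(t - 3) = -2(t - 3)(t + 1).
Expand and collect terms: -2t² + 10t - 4 = 0.
By the quadratic formula, t = (-10 ± √68) / -4, so t ≈ 0.4384 or t ≈ 4.5616.
Neither value makes a denominator zero (t ≠ 3, t ≠ -1), so both are valid.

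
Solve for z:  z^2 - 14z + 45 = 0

Factor: (z - 9)(z - 5) = 0.
So z = 9 or z = 5.

z = 5 or z = 9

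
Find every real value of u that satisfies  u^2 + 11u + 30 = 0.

Factor: (u + 6)(u + 5) = 0.
So u = -6 or u = -5.

u = -6 or u = -5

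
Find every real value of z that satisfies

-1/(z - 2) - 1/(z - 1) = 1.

z = -0.618 or z = 1.618

Multiply both sides by (z - 2)(z - 1):
-(z - 1) - (z - 2) = (z - 2)(z - 1).
Expand and collect terms: z² - z - 1 = 0.
By the quadratic formula, z = (1 ± √5) / 2, so z ≈ 1.618 or z ≈ -0.618.
Neither value makes a denominator zero (z ≠ 2, z ≠ 1), so both are valid.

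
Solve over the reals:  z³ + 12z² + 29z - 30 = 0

Possible rational roots are divisors of -30. Testing z = -5 gives 0, so (z + 5) is a factor.
Divide: z³ + 12z² + 29z - 30 = (z + 5)(z² + 7z - 6).
Apply the quadratic formula to z² + 7z - 6 = 0: z = (-7 ± √73)/2, i.e. z ≈ 0.772 or z ≈ -7.772.

z = -7.772 or z = -5 or z = 0.772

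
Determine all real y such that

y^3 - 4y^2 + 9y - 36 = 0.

y = 4

Possible rational roots are divisors of -36. Testing y = 4 gives 0, so (y - 4) is a factor.
Divide: y^3 - 4y^2 + 9y - 36 = (y - 4)(y^2 + 9).
The quadratic y^2 + 9 has discriminant -36 < 0, so no further real roots.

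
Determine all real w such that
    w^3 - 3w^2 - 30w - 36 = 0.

w = -3 or w = -1.5826 or w = 7.5826

Possible rational roots are divisors of -36. Testing w = -3 gives 0, so (w + 3) is a factor.
Divide: w^3 - 3w^2 - 30w - 36 = (w + 3)(w^2 - 6w - 12).
Apply the quadratic formula to w^2 - 6w - 12 = 0: w = (6 +/- sqrt(84))/2, i.e. w ~= 7.5826 or w ~= -1.5826.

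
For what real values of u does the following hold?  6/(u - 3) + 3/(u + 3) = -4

u = -3.9562 or u = 1.7062

Multiply both sides by (u - 3)(u + 3):
6(u + 3) + 3(u - 3) = -4(u - 3)(u + 3).
Expand and collect terms: -4u² - 9u + 27 = 0.
By the quadratic formula, u = (9 ± √513) / -8, so u ≈ -3.9562 or u ≈ 1.7062.
Neither value makes a denominator zero (u ≠ 3, u ≠ -3), so both are valid.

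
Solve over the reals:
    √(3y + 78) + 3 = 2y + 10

Isolate the radical: √(3y + 78) = 2y + 7.
Square both sides: 3y + 78 = (2y + 7)².
Expand and rearrange: 4y² + 25y - 29 = 0.
Solving gives y = 1 or y = -7.25.
Check each candidate in the original equation:
  y = 1: √(81) = 9, while 2y + 7 = 9 — valid.
  y = -7.25: √(56.25) = 7.5, while 2y + 7 = -7.5 — extraneous.

y = 1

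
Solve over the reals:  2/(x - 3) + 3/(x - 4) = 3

x = 3.2792 or x = 5.3874

Multiply both sides by (x - 3)(x - 4):
2(x - 4) + 3(x - 3) = 3(x - 3)(x - 4).
Expand and collect terms: 3x² - 26x + 53 = 0.
By the quadratic formula, x = (26 ± √40) / 6, so x ≈ 5.3874 or x ≈ 3.2792.
Neither value makes a denominator zero (x ≠ 3, x ≠ 4), so both are valid.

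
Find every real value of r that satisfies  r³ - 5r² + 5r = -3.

Rearrange: r³ - 5r² + 5r + 3 = 0.
Possible rational roots are divisors of 3. Testing r = 3 gives 0, so (r - 3) is a factor.
Divide: r³ - 5r² + 5r + 3 = (r - 3)(r² - 2r - 1).
Apply the quadratic formula to r² - 2r - 1 = 0: r = (2 ± √8)/2, i.e. r ≈ 2.4142 or r ≈ -0.4142.

r = -0.4142 or r = 2.4142 or r = 3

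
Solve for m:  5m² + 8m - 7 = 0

Discriminant: (8)² − 4·5·(-7) = 204.
Quadratic formula: m = (-8 ± √204) / 10.
So m = -4/5 + √(51)/5 ≈ 0.6283 or m = -√(51)/5 - 4/5 ≈ -2.2283.

m = -2.2283 or m = 0.6283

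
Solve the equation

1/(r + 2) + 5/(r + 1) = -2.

Multiply both sides by (r + 2)(r + 1):
(r + 1) + 5(r + 2) = -2(r + 2)(r + 1).
Expand and collect terms: -2r² - 12r - 15 = 0.
By the quadratic formula, r = (12 ± √24) / -4, so r ≈ -4.2247 or r ≈ -1.7753.
Neither value makes a denominator zero (r ≠ -2, r ≠ -1), so both are valid.

r = -4.2247 or r = -1.7753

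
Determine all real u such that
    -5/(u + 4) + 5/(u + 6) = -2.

u = -7.4495 or u = -2.5505

Multiply both sides by (u + 4)(u + 6):
-5(u + 6) + 5(u + 4) = -2(u + 4)(u + 6).
Expand and collect terms: -2u² - 20u - 38 = 0.
By the quadratic formula, u = (20 ± √96) / -4, so u ≈ -7.4495 or u ≈ -2.5505.
Neither value makes a denominator zero (u ≠ -4, u ≠ -6), so both are valid.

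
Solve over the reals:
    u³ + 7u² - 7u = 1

Rearrange: u³ + 7u² - 7u - 1 = 0.
Possible rational roots are divisors of -1. Testing u = 1 gives 0, so (u - 1) is a factor.
Divide: u³ + 7u² - 7u - 1 = (u - 1)(u² + 8u + 1).
Apply the quadratic formula to u² + 8u + 1 = 0: u = (-8 ± √60)/2, i.e. u ≈ -0.127 or u ≈ -7.873.

u = -7.873 or u = -0.127 or u = 1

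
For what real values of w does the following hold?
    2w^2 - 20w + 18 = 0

w = 1 or w = 9

Factor: 2(w - 1)(w - 9) = 0.
So w = 1 or w = 9.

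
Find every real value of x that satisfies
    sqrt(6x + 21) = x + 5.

Square both sides: 6x + 21 = (x + 5)^2.
Expand and rearrange: x^2 + 4x + 4 = 0.
This gives the repeated root x = -2.
Check in the original equation:
  x = -2: sqrt(9) = 3, while x + 5 = 3 — valid.

x = -2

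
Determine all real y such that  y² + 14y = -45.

Bring every term to one side: y² + 14y + 45 = 0.
Factor: (y + 5)(y + 9) = 0.
So y = -5 or y = -9.

y = -9 or y = -5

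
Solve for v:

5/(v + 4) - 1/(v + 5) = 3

v = -5.135 or v = -2.5316

Multiply both sides by (v + 4)(v + 5):
5(v + 5) - (v + 4) = 3(v + 4)(v + 5).
Expand and collect terms: 3v² + 23v + 39 = 0.
By the quadratic formula, v = (-23 ± √61) / 6, so v ≈ -2.5316 or v ≈ -5.135.
Neither value makes a denominator zero (v ≠ -4, v ≠ -5), so both are valid.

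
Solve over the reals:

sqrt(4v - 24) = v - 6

Square both sides: 4v - 24 = (v - 6)^2.
Expand and rearrange: v^2 - 16v + 60 = 0.
Solving gives v = 10 or v = 6.
Check each candidate in the original equation:
  v = 10: sqrt(16) = 4, while v - 6 = 4 — valid.
  v = 6: sqrt(0) = 0, while v - 6 = 0 — valid.

v = 6 or v = 10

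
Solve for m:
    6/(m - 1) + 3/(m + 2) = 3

m = -1.4495 or m = 3.4495

Multiply both sides by (m - 1)(m + 2):
6(m + 2) + 3(m - 1) = 3(m - 1)(m + 2).
Expand and collect terms: 3m^2 - 6m - 15 = 0.
By the quadratic formula, m = (6 +/- sqrt(216)) / 6, so m ~= 3.4495 or m ~= -1.4495.
Neither value makes a denominator zero (m != 1, m != -2), so both are valid.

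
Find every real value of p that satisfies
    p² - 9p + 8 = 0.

p = 1 or p = 8

Factor: (p - 8)(p - 1) = 0.
So p = 8 or p = 1.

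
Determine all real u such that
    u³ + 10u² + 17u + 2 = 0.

u = -7.873 or u = -2 or u = -0.127

Possible rational roots are divisors of 2. Testing u = -2 gives 0, so (u + 2) is a factor.
Divide: u³ + 10u² + 17u + 2 = (u + 2)(u² + 8u + 1).
Apply the quadratic formula to u² + 8u + 1 = 0: u = (-8 ± √60)/2, i.e. u ≈ -0.127 or u ≈ -7.873.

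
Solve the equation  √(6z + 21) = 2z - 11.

z = 10

Square both sides: 6z + 21 = (2z - 11)².
Expand and rearrange: 4z² - 50z + 100 = 0.
Solving gives z = 10 or z = 2.5.
Check each candidate in the original equation:
  z = 10: √(81) = 9, while 2z - 11 = 9 — valid.
  z = 2.5: √(36) = 6, while 2z - 11 = -6 — extraneous.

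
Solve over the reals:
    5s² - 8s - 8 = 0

Discriminant: (-8)² − 4·5·(-8) = 224.
Quadratic formula: s = (8 ± √224) / 10.
So s = 4/5 + 2·√(14)/5 ≈ 2.2967 or s = 4/5 - 2·√(14)/5 ≈ -0.6967.

s = -0.6967 or s = 2.2967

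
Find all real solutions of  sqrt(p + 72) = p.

Square both sides: p + 72 = (p)^2.
Expand and rearrange: p^2 - p - 72 = 0.
Solving gives p = 9 or p = -8.
Check each candidate in the original equation:
  p = 9: sqrt(81) = 9, while p = 9 — valid.
  p = -8: sqrt(64) = 8, while p = -8 — extraneous.

p = 9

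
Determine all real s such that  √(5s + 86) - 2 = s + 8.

s = -1

Isolate the radical: √(5s + 86) = s + 10.
Square both sides: 5s + 86 = (s + 10)².
Expand and rearrange: s² + 15s + 14 = 0.
Solving gives s = -1 or s = -14.
Check each candidate in the original equation:
  s = -1: √(81) = 9, while s + 10 = 9 — valid.
  s = -14: √(16) = 4, while s + 10 = -4 — extraneous.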